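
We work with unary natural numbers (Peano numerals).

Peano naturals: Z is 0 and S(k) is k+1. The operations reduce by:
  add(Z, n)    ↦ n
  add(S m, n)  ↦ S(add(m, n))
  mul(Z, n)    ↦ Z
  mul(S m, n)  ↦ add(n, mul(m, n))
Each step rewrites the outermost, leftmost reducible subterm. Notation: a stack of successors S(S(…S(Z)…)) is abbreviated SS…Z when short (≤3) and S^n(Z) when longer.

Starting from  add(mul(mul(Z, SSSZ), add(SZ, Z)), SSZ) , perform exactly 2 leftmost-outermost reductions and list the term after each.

Answer: after 2 steps: add(Z, SSZ)

Working:
  start: add(mul(mul(Z, SSSZ), add(SZ, Z)), SSZ)
  →1  add(mul(Z, add(SZ, Z)), SSZ)
  →2  add(Z, SSZ)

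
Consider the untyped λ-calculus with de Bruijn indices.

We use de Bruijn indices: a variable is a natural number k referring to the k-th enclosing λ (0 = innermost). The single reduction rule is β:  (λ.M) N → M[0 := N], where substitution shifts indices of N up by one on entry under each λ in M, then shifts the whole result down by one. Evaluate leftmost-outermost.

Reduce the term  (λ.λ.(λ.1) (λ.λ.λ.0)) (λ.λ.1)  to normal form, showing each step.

  start: (λ.λ.(λ.1) (λ.λ.λ.0)) (λ.λ.1)
  →1  λ.(λ.1) (λ.λ.λ.0)
  →2  λ.0

Answer: normal form = λ.0  (in 2 steps)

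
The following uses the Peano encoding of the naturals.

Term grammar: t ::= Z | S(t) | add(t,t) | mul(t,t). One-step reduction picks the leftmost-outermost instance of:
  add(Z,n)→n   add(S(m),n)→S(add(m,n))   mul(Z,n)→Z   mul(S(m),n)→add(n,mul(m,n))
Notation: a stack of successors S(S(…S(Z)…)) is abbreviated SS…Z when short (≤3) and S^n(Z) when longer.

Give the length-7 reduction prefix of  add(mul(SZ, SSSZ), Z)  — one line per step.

Answer: after 7 steps: S(S(S(add(add(Z, mul(Z, SSSZ)), Z))))

Derivation:
  start: add(mul(SZ, SSSZ), Z)
  →1  add(add(SSSZ, mul(Z, SSSZ)), Z)
  →2  add(S(add(SSZ, mul(Z, SSSZ))), Z)
  →3  S(add(add(SSZ, mul(Z, SSSZ)), Z))
  →4  S(add(S(add(SZ, mul(Z, SSSZ))), Z))
  →5  S(S(add(add(SZ, mul(Z, SSSZ)), Z)))
  →6  S(S(add(S(add(Z, mul(Z, SSSZ))), Z)))
  →7  S(S(S(add(add(Z, mul(Z, SSSZ)), Z))))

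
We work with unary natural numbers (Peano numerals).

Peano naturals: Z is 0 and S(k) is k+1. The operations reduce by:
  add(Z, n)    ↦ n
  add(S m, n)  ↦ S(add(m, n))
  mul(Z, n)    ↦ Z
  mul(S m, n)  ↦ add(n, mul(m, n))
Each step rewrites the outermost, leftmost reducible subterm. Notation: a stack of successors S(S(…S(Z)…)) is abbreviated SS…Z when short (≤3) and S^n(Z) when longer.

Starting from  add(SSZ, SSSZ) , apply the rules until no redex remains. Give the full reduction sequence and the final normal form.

Answer: normal form = S^5(Z)  (in 3 steps)

Working:
  start: add(SSZ, SSSZ)
  →1  S(add(SZ, SSSZ))
  →2  S(S(add(Z, SSSZ)))
  →3  S^5(Z)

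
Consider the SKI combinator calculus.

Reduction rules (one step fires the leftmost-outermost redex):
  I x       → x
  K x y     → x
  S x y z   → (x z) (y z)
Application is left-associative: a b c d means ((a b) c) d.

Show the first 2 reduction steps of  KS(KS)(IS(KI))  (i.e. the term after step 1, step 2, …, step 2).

Answer: after 2 steps: S(S(KI))

Working:
  start: KS(KS)(IS(KI))
  step 1: S(IS(KI))
  step 2: S(S(KI))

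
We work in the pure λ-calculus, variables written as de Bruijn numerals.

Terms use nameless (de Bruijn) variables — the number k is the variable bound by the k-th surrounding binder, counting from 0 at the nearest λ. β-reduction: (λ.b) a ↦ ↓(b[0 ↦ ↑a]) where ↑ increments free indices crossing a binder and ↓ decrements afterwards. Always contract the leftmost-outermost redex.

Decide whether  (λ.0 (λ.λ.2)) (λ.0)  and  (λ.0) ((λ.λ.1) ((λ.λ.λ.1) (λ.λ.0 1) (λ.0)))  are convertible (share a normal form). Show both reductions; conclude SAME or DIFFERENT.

Answer: SAME — A ⇓ λ.λ.λ.0, B ⇓ λ.λ.λ.0

Reduction:
Term A:
  start: (λ.0 (λ.λ.2)) (λ.0)
  step 1: (λ.0) (λ.λ.λ.0)
  step 2: λ.λ.λ.0

Term B:
  start: (λ.0) ((λ.λ.1) ((λ.λ.λ.1) (λ.λ.0 1) (λ.0)))
  step 1: (λ.λ.1) ((λ.λ.λ.1) (λ.λ.0 1) (λ.0))
  step 2: λ.(λ.λ.λ.1) (λ.λ.0 1) (λ.0)
  step 3: λ.(λ.λ.1) (λ.0)
  step 4: λ.λ.λ.0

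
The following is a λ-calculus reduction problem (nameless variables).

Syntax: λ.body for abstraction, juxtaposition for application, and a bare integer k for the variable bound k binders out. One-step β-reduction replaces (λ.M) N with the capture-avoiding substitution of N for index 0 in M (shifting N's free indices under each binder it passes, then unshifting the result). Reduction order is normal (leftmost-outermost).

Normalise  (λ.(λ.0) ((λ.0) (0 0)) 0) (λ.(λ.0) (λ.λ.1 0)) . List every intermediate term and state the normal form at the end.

Answer: normal form = λ.λ.λ.1 0  (in 8 steps)

Reduction:
  start: (λ.(λ.0) ((λ.0) (0 0)) 0) (λ.(λ.0) (λ.λ.1 0))
  [1] (λ.0) ((λ.0) ((λ.(λ.0) (λ.λ.1 0)) (λ.(λ.0) (λ.λ.1 0)))) (λ.(λ.0) (λ.λ.1 0))
  [2] (λ.0) ((λ.(λ.0) (λ.λ.1 0)) (λ.(λ.0) (λ.λ.1 0))) (λ.(λ.0) (λ.λ.1 0))
  [3] (λ.(λ.0) (λ.λ.1 0)) (λ.(λ.0) (λ.λ.1 0)) (λ.(λ.0) (λ.λ.1 0))
  [4] (λ.0) (λ.λ.1 0) (λ.(λ.0) (λ.λ.1 0))
  [5] (λ.λ.1 0) (λ.(λ.0) (λ.λ.1 0))
  [6] λ.(λ.(λ.0) (λ.λ.1 0)) 0
  [7] λ.(λ.0) (λ.λ.1 0)
  [8] λ.λ.λ.1 0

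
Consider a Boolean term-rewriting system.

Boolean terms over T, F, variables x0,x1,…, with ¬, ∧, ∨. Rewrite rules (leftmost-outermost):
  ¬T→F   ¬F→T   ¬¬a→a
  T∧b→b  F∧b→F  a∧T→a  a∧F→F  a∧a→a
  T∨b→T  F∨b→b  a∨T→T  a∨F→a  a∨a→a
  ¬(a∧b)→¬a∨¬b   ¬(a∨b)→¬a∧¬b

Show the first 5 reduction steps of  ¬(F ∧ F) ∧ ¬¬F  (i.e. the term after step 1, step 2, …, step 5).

  start: ¬(F ∧ F) ∧ ¬¬F
  →1  (¬F ∨ ¬F) ∧ ¬¬F
  →2  ¬F ∧ ¬¬F
  →3  T ∧ ¬¬F
  →4  ¬¬F
  →5  F

Answer: after 5 steps: F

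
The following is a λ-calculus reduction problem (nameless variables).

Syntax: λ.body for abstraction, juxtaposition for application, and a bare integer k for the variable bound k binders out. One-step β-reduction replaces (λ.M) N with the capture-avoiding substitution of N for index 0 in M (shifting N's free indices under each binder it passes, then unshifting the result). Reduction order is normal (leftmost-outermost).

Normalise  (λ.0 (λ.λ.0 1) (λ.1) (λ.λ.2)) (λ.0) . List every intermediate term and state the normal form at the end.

Answer: normal form = λ.λ.0  (in 5 steps)

Derivation:
  start: (λ.0 (λ.λ.0 1) (λ.1) (λ.λ.2)) (λ.0)
  [1] (λ.0) (λ.λ.0 1) (λ.λ.0) (λ.λ.λ.0)
  [2] (λ.λ.0 1) (λ.λ.0) (λ.λ.λ.0)
  [3] (λ.0 (λ.λ.0)) (λ.λ.λ.0)
  [4] (λ.λ.λ.0) (λ.λ.0)
  [5] λ.λ.0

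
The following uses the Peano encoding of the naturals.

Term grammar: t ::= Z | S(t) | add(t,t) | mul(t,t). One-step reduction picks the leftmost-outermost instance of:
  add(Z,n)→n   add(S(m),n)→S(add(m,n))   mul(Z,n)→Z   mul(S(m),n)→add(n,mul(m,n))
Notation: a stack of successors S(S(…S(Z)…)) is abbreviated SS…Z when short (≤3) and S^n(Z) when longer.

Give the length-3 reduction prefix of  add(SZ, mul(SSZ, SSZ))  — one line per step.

  start: add(SZ, mul(SSZ, SSZ))
  step 1: S(add(Z, mul(SSZ, SSZ)))
  step 2: S(mul(SSZ, SSZ))
  step 3: S(add(SSZ, mul(SZ, SSZ)))

Answer: after 3 steps: S(add(SSZ, mul(SZ, SSZ)))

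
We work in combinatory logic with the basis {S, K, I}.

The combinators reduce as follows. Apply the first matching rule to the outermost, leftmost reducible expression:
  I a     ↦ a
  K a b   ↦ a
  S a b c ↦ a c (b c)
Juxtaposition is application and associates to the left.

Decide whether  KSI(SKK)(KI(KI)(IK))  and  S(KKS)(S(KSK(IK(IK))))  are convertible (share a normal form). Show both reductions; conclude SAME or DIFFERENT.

Answer: DIFFERENT — A ⇓ S(SKK)K, B ⇓ SK(S(S(KK)))

Working:
Term A:
  start: KSI(SKK)(KI(KI)(IK))
  [1] S(SKK)(KI(KI)(IK))
  [2] S(SKK)(I(IK))
  [3] S(SKK)(IK)
  [4] S(SKK)K

Term B:
  start: S(KKS)(S(KSK(IK(IK))))
  [1] SK(S(KSK(IK(IK))))
  [2] SK(S(S(IK(IK))))
  [3] SK(S(S(K(IK))))
  [4] SK(S(S(KK)))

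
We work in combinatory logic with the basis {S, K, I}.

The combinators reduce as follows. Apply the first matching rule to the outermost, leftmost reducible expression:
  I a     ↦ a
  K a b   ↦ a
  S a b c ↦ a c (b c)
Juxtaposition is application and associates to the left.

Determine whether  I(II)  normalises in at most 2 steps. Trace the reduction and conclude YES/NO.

Answer: YES — reaches normal form I in 2 ≤ 2 steps

Reduction:
  start: I(II)
  step 1: II
  step 2: I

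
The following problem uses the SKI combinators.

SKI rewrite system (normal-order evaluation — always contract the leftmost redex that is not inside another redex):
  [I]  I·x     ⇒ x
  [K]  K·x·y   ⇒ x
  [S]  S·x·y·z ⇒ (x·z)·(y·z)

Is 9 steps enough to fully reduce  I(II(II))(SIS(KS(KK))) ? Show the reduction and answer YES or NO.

  start: I(II(II))(SIS(KS(KK)))
  step 1: II(II)(SIS(KS(KK)))
  step 2: I(II)(SIS(KS(KK)))
  step 3: II(SIS(KS(KK)))
  step 4: I(SIS(KS(KK)))
  step 5: SIS(KS(KK))
  step 6: I(KS(KK))(S(KS(KK)))
  step 7: KS(KK)(S(KS(KK)))
  step 8: S(S(KS(KK)))
  step 9: S(SS)

Answer: YES — reaches normal form S(SS) in 9 ≤ 9 steps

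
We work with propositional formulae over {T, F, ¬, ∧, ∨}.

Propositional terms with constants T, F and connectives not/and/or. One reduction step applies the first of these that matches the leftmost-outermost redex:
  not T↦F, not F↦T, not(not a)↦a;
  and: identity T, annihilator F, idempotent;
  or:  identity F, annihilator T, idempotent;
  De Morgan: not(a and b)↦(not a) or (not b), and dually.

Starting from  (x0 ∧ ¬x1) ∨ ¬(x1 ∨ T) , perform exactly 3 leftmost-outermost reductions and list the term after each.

  start: (x0 ∧ ¬x1) ∨ ¬(x1 ∨ T)
  step 1: (x0 ∧ ¬x1) ∨ (¬x1 ∧ ¬T)
  step 2: (x0 ∧ ¬x1) ∨ (¬x1 ∧ F)
  step 3: (x0 ∧ ¬x1) ∨ F

Answer: after 3 steps: (x0 ∧ ¬x1) ∨ F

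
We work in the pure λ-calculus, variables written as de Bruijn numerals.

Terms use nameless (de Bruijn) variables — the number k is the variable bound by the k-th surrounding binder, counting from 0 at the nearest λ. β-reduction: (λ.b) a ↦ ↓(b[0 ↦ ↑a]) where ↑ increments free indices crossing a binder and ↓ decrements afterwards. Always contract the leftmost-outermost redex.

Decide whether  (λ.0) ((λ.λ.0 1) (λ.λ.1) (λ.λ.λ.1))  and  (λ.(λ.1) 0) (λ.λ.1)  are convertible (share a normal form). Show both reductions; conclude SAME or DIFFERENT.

Answer: SAME — A ⇓ λ.λ.1, B ⇓ λ.λ.1

Working:
Term A:
  start: (λ.0) ((λ.λ.0 1) (λ.λ.1) (λ.λ.λ.1))
  step 1: (λ.λ.0 1) (λ.λ.1) (λ.λ.λ.1)
  step 2: (λ.0 (λ.λ.1)) (λ.λ.λ.1)
  step 3: (λ.λ.λ.1) (λ.λ.1)
  step 4: λ.λ.1

Term B:
  start: (λ.(λ.1) 0) (λ.λ.1)
  step 1: (λ.λ.λ.1) (λ.λ.1)
  step 2: λ.λ.1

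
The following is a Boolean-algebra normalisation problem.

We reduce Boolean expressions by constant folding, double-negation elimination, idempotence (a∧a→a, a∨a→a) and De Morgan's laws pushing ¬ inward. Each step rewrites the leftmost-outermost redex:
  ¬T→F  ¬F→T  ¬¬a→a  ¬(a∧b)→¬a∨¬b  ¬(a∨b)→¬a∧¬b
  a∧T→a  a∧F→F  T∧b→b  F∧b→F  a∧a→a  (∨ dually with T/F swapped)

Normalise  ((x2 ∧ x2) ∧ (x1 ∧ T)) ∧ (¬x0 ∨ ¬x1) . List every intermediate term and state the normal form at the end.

  start: ((x2 ∧ x2) ∧ (x1 ∧ T)) ∧ (¬x0 ∨ ¬x1)
  →1  (x2 ∧ (x1 ∧ T)) ∧ (¬x0 ∨ ¬x1)
  →2  (x2 ∧ x1) ∧ (¬x0 ∨ ¬x1)

Answer: normal form = (x2 ∧ x1) ∧ (¬x0 ∨ ¬x1)  (in 2 steps)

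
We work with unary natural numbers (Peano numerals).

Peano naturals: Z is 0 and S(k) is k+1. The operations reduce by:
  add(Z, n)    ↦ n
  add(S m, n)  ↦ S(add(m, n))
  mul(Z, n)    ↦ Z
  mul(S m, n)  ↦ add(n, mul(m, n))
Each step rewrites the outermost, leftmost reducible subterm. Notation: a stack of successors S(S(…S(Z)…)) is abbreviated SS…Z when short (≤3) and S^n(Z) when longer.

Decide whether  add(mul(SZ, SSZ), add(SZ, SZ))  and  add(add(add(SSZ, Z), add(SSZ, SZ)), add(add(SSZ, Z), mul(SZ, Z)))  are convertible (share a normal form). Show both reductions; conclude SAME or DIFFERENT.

Answer: DIFFERENT — A ⇓ S^4(Z), B ⇓ S^7(Z)

Working:
Term A:
  start: add(mul(SZ, SSZ), add(SZ, SZ))
  →1  add(add(SSZ, mul(Z, SSZ)), add(SZ, SZ))
  →2  add(S(add(SZ, mul(Z, SSZ))), add(SZ, SZ))
  →3  S(add(add(SZ, mul(Z, SSZ)), add(SZ, SZ)))
  →4  S(add(S(add(Z, mul(Z, SSZ))), add(SZ, SZ)))
  →5  S(S(add(add(Z, mul(Z, SSZ)), add(SZ, SZ))))
  →6  S(S(add(mul(Z, SSZ), add(SZ, SZ))))
  →7  S(S(add(Z, add(SZ, SZ))))
  →8  S(S(add(SZ, SZ)))
  →9  S(S(S(add(Z, SZ))))
  →10  S^4(Z)

Term B:
  start: add(add(add(SSZ, Z), add(SSZ, SZ)), add(add(SSZ, Z), mul(SZ, Z)))
  →1  add(add(S(add(SZ, Z)), add(SSZ, SZ)), add(add(SSZ, Z), mul(SZ, Z)))
  →2  add(S(add(add(SZ, Z), add(SSZ, SZ))), add(add(SSZ, Z), mul(SZ, Z)))
  →3  S(add(add(add(SZ, Z), add(SSZ, SZ)), add(add(SSZ, Z), mul(SZ, Z))))
  →4  S(add(add(S(add(Z, Z)), add(SSZ, SZ)), add(add(SSZ, Z), mul(SZ, Z))))
  →5  S(add(S(add(add(Z, Z), add(SSZ, SZ))), add(add(SSZ, Z), mul(SZ, Z))))
  →6  S(S(add(add(add(Z, Z), add(SSZ, SZ)), add(add(SSZ, Z), mul(SZ, Z)))))
  →7  S(S(add(add(Z, add(SSZ, SZ)), add(add(SSZ, Z), mul(SZ, Z)))))
  →8  S(S(add(add(SSZ, SZ), add(add(SSZ, Z), mul(SZ, Z)))))
  →9  S(S(add(S(add(SZ, SZ)), add(add(SSZ, Z), mul(SZ, Z)))))
  →10  S(S(S(add(add(SZ, SZ), add(add(SSZ, Z), mul(SZ, Z))))))
  →11  S(S(S(add(S(add(Z, SZ)), add(add(SSZ, Z), mul(SZ, Z))))))
  →12  S(S(S(S(add(add(Z, SZ), add(add(SSZ, Z), mul(SZ, Z)))))))
  →13  S(S(S(S(add(SZ, add(add(SSZ, Z), mul(SZ, Z)))))))
  →14  S(S(S(S(S(add(Z, add(add(SSZ, Z), mul(SZ, Z))))))))
  →15  S(S(S(S(S(add(add(SSZ, Z), mul(SZ, Z)))))))
  →16  S(S(S(S(S(add(S(add(SZ, Z)), mul(SZ, Z)))))))
  →17  S(S(S(S(S(S(add(add(SZ, Z), mul(SZ, Z))))))))
  →18  S(S(S(S(S(S(add(S(add(Z, Z)), mul(SZ, Z))))))))
  →19  S(S(S(S(S(S(S(add(add(Z, Z), mul(SZ, Z)))))))))
  →20  S(S(S(S(S(S(S(add(Z, mul(SZ, Z)))))))))
  →21  S(S(S(S(S(S(S(mul(SZ, Z))))))))
  →22  S(S(S(S(S(S(S(add(Z, mul(Z, Z)))))))))
  →23  S(S(S(S(S(S(S(mul(Z, Z))))))))
  →24  S^7(Z)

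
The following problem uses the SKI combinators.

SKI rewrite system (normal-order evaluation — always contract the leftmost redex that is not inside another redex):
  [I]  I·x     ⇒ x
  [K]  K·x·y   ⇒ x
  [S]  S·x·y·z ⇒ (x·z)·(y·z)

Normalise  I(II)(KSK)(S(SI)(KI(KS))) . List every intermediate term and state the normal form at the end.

  start: I(II)(KSK)(S(SI)(KI(KS)))
  →1  II(KSK)(S(SI)(KI(KS)))
  →2  I(KSK)(S(SI)(KI(KS)))
  →3  KSK(S(SI)(KI(KS)))
  →4  S(S(SI)(KI(KS)))
  →5  S(S(SI)I)

Answer: normal form = S(S(SI)I)  (in 5 steps)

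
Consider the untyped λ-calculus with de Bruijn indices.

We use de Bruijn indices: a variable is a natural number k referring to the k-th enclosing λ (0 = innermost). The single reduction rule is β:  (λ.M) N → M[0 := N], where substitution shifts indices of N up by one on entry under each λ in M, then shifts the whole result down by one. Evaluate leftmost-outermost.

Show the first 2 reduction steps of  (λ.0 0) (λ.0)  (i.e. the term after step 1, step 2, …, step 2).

Answer: after 2 steps: λ.0

Reduction:
  start: (λ.0 0) (λ.0)
  →1  (λ.0) (λ.0)
  →2  λ.0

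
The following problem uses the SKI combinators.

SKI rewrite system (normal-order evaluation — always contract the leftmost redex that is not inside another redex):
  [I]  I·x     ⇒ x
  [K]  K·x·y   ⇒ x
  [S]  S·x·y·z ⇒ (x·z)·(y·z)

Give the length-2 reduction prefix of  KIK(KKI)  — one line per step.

  start: KIK(KKI)
  [1] I(KKI)
  [2] KKI

Answer: after 2 steps: KKI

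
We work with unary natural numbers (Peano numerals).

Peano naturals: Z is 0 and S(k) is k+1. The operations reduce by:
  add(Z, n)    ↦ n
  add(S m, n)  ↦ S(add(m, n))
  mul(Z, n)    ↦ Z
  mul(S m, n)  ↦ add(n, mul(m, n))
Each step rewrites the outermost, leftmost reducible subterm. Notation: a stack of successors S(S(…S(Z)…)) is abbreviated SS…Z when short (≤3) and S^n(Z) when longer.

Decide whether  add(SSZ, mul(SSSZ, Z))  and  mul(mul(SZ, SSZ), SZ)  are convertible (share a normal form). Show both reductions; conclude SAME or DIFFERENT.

Term A:
  start: add(SSZ, mul(SSSZ, Z))
  [1] S(add(SZ, mul(SSSZ, Z)))
  [2] S(S(add(Z, mul(SSSZ, Z))))
  [3] S(S(mul(SSSZ, Z)))
  [4] S(S(add(Z, mul(SSZ, Z))))
  [5] S(S(mul(SSZ, Z)))
  [6] S(S(add(Z, mul(SZ, Z))))
  [7] S(S(mul(SZ, Z)))
  [8] S(S(add(Z, mul(Z, Z))))
  [9] S(S(mul(Z, Z)))
  [10] SSZ

Term B:
  start: mul(mul(SZ, SSZ), SZ)
  [1] mul(add(SSZ, mul(Z, SSZ)), SZ)
  [2] mul(S(add(SZ, mul(Z, SSZ))), SZ)
  [3] add(SZ, mul(add(SZ, mul(Z, SSZ)), SZ))
  [4] S(add(Z, mul(add(SZ, mul(Z, SSZ)), SZ)))
  [5] S(mul(add(SZ, mul(Z, SSZ)), SZ))
  [6] S(mul(S(add(Z, mul(Z, SSZ))), SZ))
  [7] S(add(SZ, mul(add(Z, mul(Z, SSZ)), SZ)))
  [8] S(S(add(Z, mul(add(Z, mul(Z, SSZ)), SZ))))
  [9] S(S(mul(add(Z, mul(Z, SSZ)), SZ)))
  [10] S(S(mul(mul(Z, SSZ), SZ)))
  [11] S(S(mul(Z, SZ)))
  [12] SSZ

Answer: SAME — A ⇓ SSZ, B ⇓ SSZ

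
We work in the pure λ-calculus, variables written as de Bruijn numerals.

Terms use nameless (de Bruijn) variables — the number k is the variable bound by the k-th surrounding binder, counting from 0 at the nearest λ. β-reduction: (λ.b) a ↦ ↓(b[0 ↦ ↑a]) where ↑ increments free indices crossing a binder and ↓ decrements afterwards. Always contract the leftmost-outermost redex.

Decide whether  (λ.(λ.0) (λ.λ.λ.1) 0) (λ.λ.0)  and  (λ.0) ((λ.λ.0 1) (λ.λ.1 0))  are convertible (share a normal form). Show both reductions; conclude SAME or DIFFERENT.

Term A:
  start: (λ.(λ.0) (λ.λ.λ.1) 0) (λ.λ.0)
  [1] (λ.0) (λ.λ.λ.1) (λ.λ.0)
  [2] (λ.λ.λ.1) (λ.λ.0)
  [3] λ.λ.1

Term B:
  start: (λ.0) ((λ.λ.0 1) (λ.λ.1 0))
  [1] (λ.λ.0 1) (λ.λ.1 0)
  [2] λ.0 (λ.λ.1 0)

Answer: DIFFERENT — A ⇓ λ.λ.1, B ⇓ λ.0 (λ.λ.1 0)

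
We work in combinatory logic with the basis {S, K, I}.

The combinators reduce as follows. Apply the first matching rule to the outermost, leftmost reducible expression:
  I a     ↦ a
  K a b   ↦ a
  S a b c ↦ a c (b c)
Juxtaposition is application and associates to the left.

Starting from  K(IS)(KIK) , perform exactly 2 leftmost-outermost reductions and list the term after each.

  start: K(IS)(KIK)
  →1  IS
  →2  S

Answer: after 2 steps: S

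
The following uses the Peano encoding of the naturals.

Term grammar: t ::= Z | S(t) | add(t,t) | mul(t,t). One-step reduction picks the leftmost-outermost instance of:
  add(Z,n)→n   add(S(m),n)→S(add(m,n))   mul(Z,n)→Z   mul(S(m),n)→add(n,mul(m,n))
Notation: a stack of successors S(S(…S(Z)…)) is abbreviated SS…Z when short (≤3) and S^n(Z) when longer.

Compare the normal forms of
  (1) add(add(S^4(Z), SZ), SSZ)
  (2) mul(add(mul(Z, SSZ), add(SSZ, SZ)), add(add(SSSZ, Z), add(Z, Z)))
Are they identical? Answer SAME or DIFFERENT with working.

Term A:
  start: add(add(S^4(Z), SZ), SSZ)
  →1  add(S(add(SSSZ, SZ)), SSZ)
  →2  S(add(add(SSSZ, SZ), SSZ))
  →3  S(add(S(add(SSZ, SZ)), SSZ))
  →4  S(S(add(add(SSZ, SZ), SSZ)))
  →5  S(S(add(S(add(SZ, SZ)), SSZ)))
  →6  S(S(S(add(add(SZ, SZ), SSZ))))
  →7  S(S(S(add(S(add(Z, SZ)), SSZ))))
  →8  S(S(S(S(add(add(Z, SZ), SSZ)))))
  →9  S(S(S(S(add(SZ, SSZ)))))
  →10  S(S(S(S(S(add(Z, SSZ))))))
  →11  S^7(Z)

Term B:
  start: mul(add(mul(Z, SSZ), add(SSZ, SZ)), add(add(SSSZ, Z), add(Z, Z)))
  →1  mul(add(Z, add(SSZ, SZ)), add(add(SSSZ, Z), add(Z, Z)))
  →2  mul(add(SSZ, SZ), add(add(SSSZ, Z), add(Z, Z)))
  →3  mul(S(add(SZ, SZ)), add(add(SSSZ, Z), add(Z, Z)))
  →4  add(add(add(SSSZ, Z), add(Z, Z)), mul(add(SZ, SZ), add(add(SSSZ, Z), add(Z, Z))))
  →5  add(add(S(add(SSZ, Z)), add(Z, Z)), mul(add(SZ, SZ), add(add(SSSZ, Z), add(Z, Z))))
  →6  add(S(add(add(SSZ, Z), add(Z, Z))), mul(add(SZ, SZ), add(add(SSSZ, Z), add(Z, Z))))
  →7  S(add(add(add(SSZ, Z), add(Z, Z)), mul(add(SZ, SZ), add(add(SSSZ, Z), add(Z, Z)))))
  →8  S(add(add(S(add(SZ, Z)), add(Z, Z)), mul(add(SZ, SZ), add(add(SSSZ, Z), add(Z, Z)))))
  →9  S(add(S(add(add(SZ, Z), add(Z, Z))), mul(add(SZ, SZ), add(add(SSSZ, Z), add(Z, Z)))))
  →10  S(S(add(add(add(SZ, Z), add(Z, Z)), mul(add(SZ, SZ), add(add(SSSZ, Z), add(Z, Z))))))
  →11  S(S(add(add(S(add(Z, Z)), add(Z, Z)), mul(add(SZ, SZ), add(add(SSSZ, Z), add(Z, Z))))))
  →12  S(S(add(S(add(add(Z, Z), add(Z, Z))), mul(add(SZ, SZ), add(add(SSSZ, Z), add(Z, Z))))))
  →13  S(S(S(add(add(add(Z, Z), add(Z, Z)), mul(add(SZ, SZ), add(add(SSSZ, Z), add(Z, Z)))))))
  →14  S(S(S(add(add(Z, add(Z, Z)), mul(add(SZ, SZ), add(add(SSSZ, Z), add(Z, Z)))))))
  →15  S(S(S(add(add(Z, Z), mul(add(SZ, SZ), add(add(SSSZ, Z), add(Z, Z)))))))
  →16  S(S(S(add(Z, mul(add(SZ, SZ), add(add(SSSZ, Z), add(Z, Z)))))))
  →17  S(S(S(mul(add(SZ, SZ), add(add(SSSZ, Z), add(Z, Z))))))
  →18  S(S(S(mul(S(add(Z, SZ)), add(add(SSSZ, Z), add(Z, Z))))))
  →19  S(S(S(add(add(add(SSSZ, Z), add(Z, Z)), mul(add(Z, SZ), add(add(SSSZ, Z), add(Z, Z)))))))
  →20  S(S(S(add(add(S(add(SSZ, Z)), add(Z, Z)), mul(add(Z, SZ), add(add(SSSZ, Z), add(Z, Z)))))))
  →21  S(S(S(add(S(add(add(SSZ, Z), add(Z, Z))), mul(add(Z, SZ), add(add(SSSZ, Z), add(Z, Z)))))))
  →22  S(S(S(S(add(add(add(SSZ, Z), add(Z, Z)), mul(add(Z, SZ), add(add(SSSZ, Z), add(Z, Z))))))))
  →23  S(S(S(S(add(add(S(add(SZ, Z)), add(Z, Z)), mul(add(Z, SZ), add(add(SSSZ, Z), add(Z, Z))))))))
  →24  S(S(S(S(add(S(add(add(SZ, Z), add(Z, Z))), mul(add(Z, SZ), add(add(SSSZ, Z), add(Z, Z))))))))
  →25  S(S(S(S(S(add(add(add(SZ, Z), add(Z, Z)), mul(add(Z, SZ), add(add(SSSZ, Z), add(Z, Z)))))))))
  →26  S(S(S(S(S(add(add(S(add(Z, Z)), add(Z, Z)), mul(add(Z, SZ), add(add(SSSZ, Z), add(Z, Z)))))))))
  →27  S(S(S(S(S(add(S(add(add(Z, Z), add(Z, Z))), mul(add(Z, SZ), add(add(SSSZ, Z), add(Z, Z)))))))))
  →28  S(S(S(S(S(S(add(add(add(Z, Z), add(Z, Z)), mul(add(Z, SZ), add(add(SSSZ, Z), add(Z, Z))))))))))
  →29  S(S(S(S(S(S(add(add(Z, add(Z, Z)), mul(add(Z, SZ), add(add(SSSZ, Z), add(Z, Z))))))))))
  →30  S(S(S(S(S(S(add(add(Z, Z), mul(add(Z, SZ), add(add(SSSZ, Z), add(Z, Z))))))))))
  →31  S(S(S(S(S(S(add(Z, mul(add(Z, SZ), add(add(SSSZ, Z), add(Z, Z))))))))))
  →32  S(S(S(S(S(S(mul(add(Z, SZ), add(add(SSSZ, Z), add(Z, Z)))))))))
  →33  S(S(S(S(S(S(mul(SZ, add(add(SSSZ, Z), add(Z, Z)))))))))
  →34  S(S(S(S(S(S(add(add(add(SSSZ, Z), add(Z, Z)), mul(Z, add(add(SSSZ, Z), add(Z, Z))))))))))
  →35  S(S(S(S(S(S(add(add(S(add(SSZ, Z)), add(Z, Z)), mul(Z, add(add(SSSZ, Z), add(Z, Z))))))))))
  →36  S(S(S(S(S(S(add(S(add(add(SSZ, Z), add(Z, Z))), mul(Z, add(add(SSSZ, Z), add(Z, Z))))))))))
  →37  S(S(S(S(S(S(S(add(add(add(SSZ, Z), add(Z, Z)), mul(Z, add(add(SSSZ, Z), add(Z, Z)))))))))))
  →38  S(S(S(S(S(S(S(add(add(S(add(SZ, Z)), add(Z, Z)), mul(Z, add(add(SSSZ, Z), add(Z, Z)))))))))))
  →39  S(S(S(S(S(S(S(add(S(add(add(SZ, Z), add(Z, Z))), mul(Z, add(add(SSSZ, Z), add(Z, Z)))))))))))
  →40  S(S(S(S(S(S(S(S(add(add(add(SZ, Z), add(Z, Z)), mul(Z, add(add(SSSZ, Z), add(Z, Z))))))))))))
  →41  S(S(S(S(S(S(S(S(add(add(S(add(Z, Z)), add(Z, Z)), mul(Z, add(add(SSSZ, Z), add(Z, Z))))))))))))
  →42  S(S(S(S(S(S(S(S(add(S(add(add(Z, Z), add(Z, Z))), mul(Z, add(add(SSSZ, Z), add(Z, Z))))))))))))
  →43  S(S(S(S(S(S(S(S(S(add(add(add(Z, Z), add(Z, Z)), mul(Z, add(add(SSSZ, Z), add(Z, Z)))))))))))))
  →44  S(S(S(S(S(S(S(S(S(add(add(Z, add(Z, Z)), mul(Z, add(add(SSSZ, Z), add(Z, Z)))))))))))))
  →45  S(S(S(S(S(S(S(S(S(add(add(Z, Z), mul(Z, add(add(SSSZ, Z), add(Z, Z)))))))))))))
  →46  S(S(S(S(S(S(S(S(S(add(Z, mul(Z, add(add(SSSZ, Z), add(Z, Z)))))))))))))
  →47  S(S(S(S(S(S(S(S(S(mul(Z, add(add(SSSZ, Z), add(Z, Z))))))))))))
  →48  S^9(Z)

Answer: DIFFERENT — A ⇓ S^7(Z), B ⇓ S^9(Z)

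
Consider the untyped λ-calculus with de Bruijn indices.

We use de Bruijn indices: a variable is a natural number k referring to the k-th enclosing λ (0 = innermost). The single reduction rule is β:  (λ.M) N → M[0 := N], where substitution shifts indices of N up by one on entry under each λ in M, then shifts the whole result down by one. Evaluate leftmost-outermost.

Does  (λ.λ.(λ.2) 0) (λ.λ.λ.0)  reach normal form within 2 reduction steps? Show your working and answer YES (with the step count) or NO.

  start: (λ.λ.(λ.2) 0) (λ.λ.λ.0)
  →1  λ.(λ.λ.λ.λ.0) 0
  →2  λ.λ.λ.λ.0

Answer: YES — reaches normal form λ.λ.λ.λ.0 in 2 ≤ 2 steps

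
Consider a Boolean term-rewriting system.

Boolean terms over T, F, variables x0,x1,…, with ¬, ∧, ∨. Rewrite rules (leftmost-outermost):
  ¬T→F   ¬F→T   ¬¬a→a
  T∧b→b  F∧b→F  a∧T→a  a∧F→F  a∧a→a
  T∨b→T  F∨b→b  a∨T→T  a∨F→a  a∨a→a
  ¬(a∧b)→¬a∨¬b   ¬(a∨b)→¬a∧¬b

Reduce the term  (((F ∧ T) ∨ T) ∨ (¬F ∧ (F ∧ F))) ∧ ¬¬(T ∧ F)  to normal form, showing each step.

Answer: normal form = F  (in 5 steps)

Reduction:
  start: (((F ∧ T) ∨ T) ∨ (¬F ∧ (F ∧ F))) ∧ ¬¬(T ∧ F)
  →1  (T ∨ (¬F ∧ (F ∧ F))) ∧ ¬¬(T ∧ F)
  →2  T ∧ ¬¬(T ∧ F)
  →3  ¬¬(T ∧ F)
  →4  T ∧ F
  →5  F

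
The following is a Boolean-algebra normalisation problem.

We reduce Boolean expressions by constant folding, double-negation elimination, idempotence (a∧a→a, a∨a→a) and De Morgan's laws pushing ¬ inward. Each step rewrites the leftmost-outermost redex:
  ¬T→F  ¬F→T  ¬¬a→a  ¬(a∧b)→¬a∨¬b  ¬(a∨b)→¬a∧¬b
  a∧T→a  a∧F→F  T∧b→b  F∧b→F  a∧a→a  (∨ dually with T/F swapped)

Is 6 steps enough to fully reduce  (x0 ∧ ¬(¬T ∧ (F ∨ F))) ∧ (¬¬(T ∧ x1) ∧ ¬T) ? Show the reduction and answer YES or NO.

Answer: NO — after 6 steps the term is x0 ∧ (x1 ∧ ¬T), not yet normal

Reduction:
  start: (x0 ∧ ¬(¬T ∧ (F ∨ F))) ∧ (¬¬(T ∧ x1) ∧ ¬T)
  →1  (x0 ∧ (¬¬T ∨ ¬(F ∨ F))) ∧ (¬¬(T ∧ x1) ∧ ¬T)
  →2  (x0 ∧ (T ∨ ¬(F ∨ F))) ∧ (¬¬(T ∧ x1) ∧ ¬T)
  →3  (x0 ∧ T) ∧ (¬¬(T ∧ x1) ∧ ¬T)
  →4  x0 ∧ (¬¬(T ∧ x1) ∧ ¬T)
  →5  x0 ∧ ((T ∧ x1) ∧ ¬T)
  →6  x0 ∧ (x1 ∧ ¬T)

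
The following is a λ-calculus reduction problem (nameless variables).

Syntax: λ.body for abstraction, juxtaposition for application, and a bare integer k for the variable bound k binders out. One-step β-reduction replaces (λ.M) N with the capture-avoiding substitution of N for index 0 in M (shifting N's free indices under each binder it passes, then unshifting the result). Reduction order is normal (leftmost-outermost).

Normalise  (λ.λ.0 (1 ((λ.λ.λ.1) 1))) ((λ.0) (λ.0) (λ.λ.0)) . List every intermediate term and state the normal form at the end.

Answer: normal form = λ.0 (λ.0)  (in 4 steps)

Derivation:
  start: (λ.λ.0 (1 ((λ.λ.λ.1) 1))) ((λ.0) (λ.0) (λ.λ.0))
  [1] λ.0 ((λ.0) (λ.0) (λ.λ.0) ((λ.λ.λ.1) ((λ.0) (λ.0) (λ.λ.0))))
  [2] λ.0 ((λ.0) (λ.λ.0) ((λ.λ.λ.1) ((λ.0) (λ.0) (λ.λ.0))))
  [3] λ.0 ((λ.λ.0) ((λ.λ.λ.1) ((λ.0) (λ.0) (λ.λ.0))))
  [4] λ.0 (λ.0)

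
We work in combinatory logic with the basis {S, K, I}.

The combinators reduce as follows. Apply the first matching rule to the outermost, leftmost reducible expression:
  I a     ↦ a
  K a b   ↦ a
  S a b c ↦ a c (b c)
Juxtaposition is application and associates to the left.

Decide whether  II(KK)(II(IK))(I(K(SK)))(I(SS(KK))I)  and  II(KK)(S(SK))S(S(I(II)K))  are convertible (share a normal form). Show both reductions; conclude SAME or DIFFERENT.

Term A:
  start: II(KK)(II(IK))(I(K(SK)))(I(SS(KK))I)
  [1] I(KK)(II(IK))(I(K(SK)))(I(SS(KK))I)
  [2] KK(II(IK))(I(K(SK)))(I(SS(KK))I)
  [3] K(I(K(SK)))(I(SS(KK))I)
  [4] I(K(SK))
  [5] K(SK)

Term B:
  start: II(KK)(S(SK))S(S(I(II)K))
  [1] I(KK)(S(SK))S(S(I(II)K))
  [2] KK(S(SK))S(S(I(II)K))
  [3] KS(S(I(II)K))
  [4] S

Answer: DIFFERENT — A ⇓ K(SK), B ⇓ S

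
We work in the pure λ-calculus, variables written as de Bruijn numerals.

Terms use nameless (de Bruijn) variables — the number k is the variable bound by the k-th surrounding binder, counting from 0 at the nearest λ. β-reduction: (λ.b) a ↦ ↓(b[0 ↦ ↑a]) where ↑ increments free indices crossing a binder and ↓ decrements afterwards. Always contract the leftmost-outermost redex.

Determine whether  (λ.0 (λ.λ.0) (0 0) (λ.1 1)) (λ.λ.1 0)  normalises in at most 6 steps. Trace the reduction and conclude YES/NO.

Answer: NO — after 6 steps the term is λ.λ.(λ.λ.1 0) 0, not yet normal

Reduction:
  start: (λ.0 (λ.λ.0) (0 0) (λ.1 1)) (λ.λ.1 0)
  →1  (λ.λ.1 0) (λ.λ.0) ((λ.λ.1 0) (λ.λ.1 0)) (λ.(λ.λ.1 0) (λ.λ.1 0))
  →2  (λ.(λ.λ.0) 0) ((λ.λ.1 0) (λ.λ.1 0)) (λ.(λ.λ.1 0) (λ.λ.1 0))
  →3  (λ.λ.0) ((λ.λ.1 0) (λ.λ.1 0)) (λ.(λ.λ.1 0) (λ.λ.1 0))
  →4  (λ.0) (λ.(λ.λ.1 0) (λ.λ.1 0))
  →5  λ.(λ.λ.1 0) (λ.λ.1 0)
  →6  λ.λ.(λ.λ.1 0) 0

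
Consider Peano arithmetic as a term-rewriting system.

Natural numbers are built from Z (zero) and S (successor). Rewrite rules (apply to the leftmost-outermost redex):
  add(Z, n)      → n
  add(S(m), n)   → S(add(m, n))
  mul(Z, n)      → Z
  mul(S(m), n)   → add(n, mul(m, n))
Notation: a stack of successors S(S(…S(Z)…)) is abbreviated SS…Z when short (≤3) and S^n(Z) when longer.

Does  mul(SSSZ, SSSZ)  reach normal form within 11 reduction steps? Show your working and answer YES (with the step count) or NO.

Answer: NO — after 11 steps the term is S(S(S(S(S(S(add(SSSZ, mul(Z, SSSZ)))))))), not yet normal

Working:
  start: mul(SSSZ, SSSZ)
  [1] add(SSSZ, mul(SSZ, SSSZ))
  [2] S(add(SSZ, mul(SSZ, SSSZ)))
  [3] S(S(add(SZ, mul(SSZ, SSSZ))))
  [4] S(S(S(add(Z, mul(SSZ, SSSZ)))))
  [5] S(S(S(mul(SSZ, SSSZ))))
  [6] S(S(S(add(SSSZ, mul(SZ, SSSZ)))))
  [7] S(S(S(S(add(SSZ, mul(SZ, SSSZ))))))
  [8] S(S(S(S(S(add(SZ, mul(SZ, SSSZ)))))))
  [9] S(S(S(S(S(S(add(Z, mul(SZ, SSSZ))))))))
  [10] S(S(S(S(S(S(mul(SZ, SSSZ)))))))
  [11] S(S(S(S(S(S(add(SSSZ, mul(Z, SSSZ))))))))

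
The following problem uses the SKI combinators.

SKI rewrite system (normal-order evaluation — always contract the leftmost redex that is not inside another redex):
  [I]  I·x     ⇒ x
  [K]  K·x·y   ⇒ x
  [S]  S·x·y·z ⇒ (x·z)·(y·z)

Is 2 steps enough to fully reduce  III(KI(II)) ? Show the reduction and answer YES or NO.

Answer: NO — after 2 steps the term is I(KI(II)), not yet normal

Working:
  start: III(KI(II))
  [1] II(KI(II))
  [2] I(KI(II))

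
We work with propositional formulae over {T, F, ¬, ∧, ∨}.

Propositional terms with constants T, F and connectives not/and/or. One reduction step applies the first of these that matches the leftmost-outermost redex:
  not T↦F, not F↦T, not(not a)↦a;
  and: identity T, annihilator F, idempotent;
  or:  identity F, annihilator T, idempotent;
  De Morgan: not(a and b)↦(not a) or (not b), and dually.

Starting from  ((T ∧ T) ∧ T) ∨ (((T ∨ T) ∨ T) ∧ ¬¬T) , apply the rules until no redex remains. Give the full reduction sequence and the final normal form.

  start: ((T ∧ T) ∧ T) ∨ (((T ∨ T) ∨ T) ∧ ¬¬T)
  step 1: (T ∧ T) ∨ (((T ∨ T) ∨ T) ∧ ¬¬T)
  step 2: T ∨ (((T ∨ T) ∨ T) ∧ ¬¬T)
  step 3: T

Answer: normal form = T  (in 3 steps)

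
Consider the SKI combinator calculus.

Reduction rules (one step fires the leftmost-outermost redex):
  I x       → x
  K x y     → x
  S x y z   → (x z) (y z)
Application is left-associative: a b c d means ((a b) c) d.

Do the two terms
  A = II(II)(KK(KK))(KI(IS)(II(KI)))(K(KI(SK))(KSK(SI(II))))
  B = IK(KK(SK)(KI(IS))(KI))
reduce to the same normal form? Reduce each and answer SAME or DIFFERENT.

Term A:
  start: II(II)(KK(KK))(KI(IS)(II(KI)))(K(KI(SK))(KSK(SI(II))))
  [1] I(II)(KK(KK))(KI(IS)(II(KI)))(K(KI(SK))(KSK(SI(II))))
  [2] II(KK(KK))(KI(IS)(II(KI)))(K(KI(SK))(KSK(SI(II))))
  [3] I(KK(KK))(KI(IS)(II(KI)))(K(KI(SK))(KSK(SI(II))))
  [4] KK(KK)(KI(IS)(II(KI)))(K(KI(SK))(KSK(SI(II))))
  [5] K(KI(IS)(II(KI)))(K(KI(SK))(KSK(SI(II))))
  [6] KI(IS)(II(KI))
  [7] I(II(KI))
  [8] II(KI)
  [9] I(KI)
  [10] KI

Term B:
  start: IK(KK(SK)(KI(IS))(KI))
  [1] K(KK(SK)(KI(IS))(KI))
  [2] K(K(KI(IS))(KI))
  [3] K(KI(IS))
  [4] KI

Answer: SAME — A ⇓ KI, B ⇓ KI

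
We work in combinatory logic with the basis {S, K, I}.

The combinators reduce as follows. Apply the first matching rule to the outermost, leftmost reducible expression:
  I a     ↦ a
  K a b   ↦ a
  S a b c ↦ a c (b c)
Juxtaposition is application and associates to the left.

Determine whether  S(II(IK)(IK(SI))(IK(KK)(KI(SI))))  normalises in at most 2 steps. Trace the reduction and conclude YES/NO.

  start: S(II(IK)(IK(SI))(IK(KK)(KI(SI))))
  step 1: S(I(IK)(IK(SI))(IK(KK)(KI(SI))))
  step 2: S(IK(IK(SI))(IK(KK)(KI(SI))))

Answer: NO — after 2 steps the term is S(IK(IK(SI))(IK(KK)(KI(SI)))), not yet normal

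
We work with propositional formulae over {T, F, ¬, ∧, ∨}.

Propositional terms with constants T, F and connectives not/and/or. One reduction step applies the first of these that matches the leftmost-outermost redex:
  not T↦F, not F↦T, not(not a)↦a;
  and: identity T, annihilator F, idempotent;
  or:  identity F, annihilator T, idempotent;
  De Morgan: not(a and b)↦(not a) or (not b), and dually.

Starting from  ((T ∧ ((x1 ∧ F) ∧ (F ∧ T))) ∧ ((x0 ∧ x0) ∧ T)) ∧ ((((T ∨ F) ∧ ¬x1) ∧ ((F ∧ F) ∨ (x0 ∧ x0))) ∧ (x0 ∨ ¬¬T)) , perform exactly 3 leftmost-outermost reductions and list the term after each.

  start: ((T ∧ ((x1 ∧ F) ∧ (F ∧ T))) ∧ ((x0 ∧ x0) ∧ T)) ∧ ((((T ∨ F) ∧ ¬x1) ∧ ((F ∧ F) ∨ (x0 ∧ x0))) ∧ (x0 ∨ ¬¬T))
  [1] (((x1 ∧ F) ∧ (F ∧ T)) ∧ ((x0 ∧ x0) ∧ T)) ∧ ((((T ∨ F) ∧ ¬x1) ∧ ((F ∧ F) ∨ (x0 ∧ x0))) ∧ (x0 ∨ ¬¬T))
  [2] ((F ∧ (F ∧ T)) ∧ ((x0 ∧ x0) ∧ T)) ∧ ((((T ∨ F) ∧ ¬x1) ∧ ((F ∧ F) ∨ (x0 ∧ x0))) ∧ (x0 ∨ ¬¬T))
  [3] (F ∧ ((x0 ∧ x0) ∧ T)) ∧ ((((T ∨ F) ∧ ¬x1) ∧ ((F ∧ F) ∨ (x0 ∧ x0))) ∧ (x0 ∨ ¬¬T))

Answer: after 3 steps: (F ∧ ((x0 ∧ x0) ∧ T)) ∧ ((((T ∨ F) ∧ ¬x1) ∧ ((F ∧ F) ∨ (x0 ∧ x0))) ∧ (x0 ∨ ¬¬T))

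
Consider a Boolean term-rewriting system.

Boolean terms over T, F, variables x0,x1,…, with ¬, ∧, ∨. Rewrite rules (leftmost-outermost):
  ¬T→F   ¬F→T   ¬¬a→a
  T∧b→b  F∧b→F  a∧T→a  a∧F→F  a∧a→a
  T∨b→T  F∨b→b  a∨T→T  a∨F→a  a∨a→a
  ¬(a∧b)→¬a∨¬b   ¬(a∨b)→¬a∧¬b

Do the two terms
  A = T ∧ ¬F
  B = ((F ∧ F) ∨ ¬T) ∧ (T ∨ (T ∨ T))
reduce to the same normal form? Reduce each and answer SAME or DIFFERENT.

Answer: DIFFERENT — A ⇓ T, B ⇓ F

Reduction:
Term A:
  start: T ∧ ¬F
  step 1: ¬F
  step 2: T

Term B:
  start: ((F ∧ F) ∨ ¬T) ∧ (T ∨ (T ∨ T))
  step 1: (F ∨ ¬T) ∧ (T ∨ (T ∨ T))
  step 2: ¬T ∧ (T ∨ (T ∨ T))
  step 3: F ∧ (T ∨ (T ∨ T))
  step 4: F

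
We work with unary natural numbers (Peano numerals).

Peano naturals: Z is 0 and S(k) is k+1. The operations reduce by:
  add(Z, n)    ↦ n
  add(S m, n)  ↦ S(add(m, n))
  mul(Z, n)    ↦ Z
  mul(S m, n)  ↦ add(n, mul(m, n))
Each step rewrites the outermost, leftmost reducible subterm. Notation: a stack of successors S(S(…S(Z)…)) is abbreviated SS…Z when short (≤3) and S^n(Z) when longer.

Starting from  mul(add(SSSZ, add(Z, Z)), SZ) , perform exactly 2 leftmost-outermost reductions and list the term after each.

Answer: after 2 steps: add(SZ, mul(add(SSZ, add(Z, Z)), SZ))

Derivation:
  start: mul(add(SSSZ, add(Z, Z)), SZ)
  [1] mul(S(add(SSZ, add(Z, Z))), SZ)
  [2] add(SZ, mul(add(SSZ, add(Z, Z)), SZ))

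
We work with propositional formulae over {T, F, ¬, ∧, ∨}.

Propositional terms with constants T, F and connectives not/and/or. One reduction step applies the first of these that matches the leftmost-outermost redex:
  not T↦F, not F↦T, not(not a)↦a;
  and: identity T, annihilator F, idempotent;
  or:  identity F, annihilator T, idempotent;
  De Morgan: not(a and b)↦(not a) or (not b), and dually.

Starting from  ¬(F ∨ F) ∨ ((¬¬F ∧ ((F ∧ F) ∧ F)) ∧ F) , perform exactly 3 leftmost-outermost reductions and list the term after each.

  start: ¬(F ∨ F) ∨ ((¬¬F ∧ ((F ∧ F) ∧ F)) ∧ F)
  step 1: (¬F ∧ ¬F) ∨ ((¬¬F ∧ ((F ∧ F) ∧ F)) ∧ F)
  step 2: ¬F ∨ ((¬¬F ∧ ((F ∧ F) ∧ F)) ∧ F)
  step 3: T ∨ ((¬¬F ∧ ((F ∧ F) ∧ F)) ∧ F)

Answer: after 3 steps: T ∨ ((¬¬F ∧ ((F ∧ F) ∧ F)) ∧ F)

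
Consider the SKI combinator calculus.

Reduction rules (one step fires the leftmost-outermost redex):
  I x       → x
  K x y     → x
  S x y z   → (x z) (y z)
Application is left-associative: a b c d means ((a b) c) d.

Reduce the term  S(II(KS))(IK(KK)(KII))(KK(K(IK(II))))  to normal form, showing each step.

  start: S(II(KS))(IK(KK)(KII))(KK(K(IK(II))))
  step 1: II(KS)(KK(K(IK(II))))(IK(KK)(KII)(KK(K(IK(II)))))
  step 2: I(KS)(KK(K(IK(II))))(IK(KK)(KII)(KK(K(IK(II)))))
  step 3: KS(KK(K(IK(II))))(IK(KK)(KII)(KK(K(IK(II)))))
  step 4: S(IK(KK)(KII)(KK(K(IK(II)))))
  step 5: S(K(KK)(KII)(KK(K(IK(II)))))
  step 6: S(KK(KK(K(IK(II)))))
  step 7: SK

Answer: normal form = SK  (in 7 steps)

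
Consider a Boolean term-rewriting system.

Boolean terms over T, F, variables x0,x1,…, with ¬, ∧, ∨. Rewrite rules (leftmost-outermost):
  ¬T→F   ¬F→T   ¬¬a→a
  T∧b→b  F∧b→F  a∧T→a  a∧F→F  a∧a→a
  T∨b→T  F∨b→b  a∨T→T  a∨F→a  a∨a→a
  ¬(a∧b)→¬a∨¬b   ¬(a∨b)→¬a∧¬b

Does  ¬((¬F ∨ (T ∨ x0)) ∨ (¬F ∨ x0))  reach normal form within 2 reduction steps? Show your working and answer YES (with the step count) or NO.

  start: ¬((¬F ∨ (T ∨ x0)) ∨ (¬F ∨ x0))
  →1  ¬(¬F ∨ (T ∨ x0)) ∧ ¬(¬F ∨ x0)
  →2  (¬¬F ∧ ¬(T ∨ x0)) ∧ ¬(¬F ∨ x0)

Answer: NO — after 2 steps the term is (¬¬F ∧ ¬(T ∨ x0)) ∧ ¬(¬F ∨ x0), not yet normal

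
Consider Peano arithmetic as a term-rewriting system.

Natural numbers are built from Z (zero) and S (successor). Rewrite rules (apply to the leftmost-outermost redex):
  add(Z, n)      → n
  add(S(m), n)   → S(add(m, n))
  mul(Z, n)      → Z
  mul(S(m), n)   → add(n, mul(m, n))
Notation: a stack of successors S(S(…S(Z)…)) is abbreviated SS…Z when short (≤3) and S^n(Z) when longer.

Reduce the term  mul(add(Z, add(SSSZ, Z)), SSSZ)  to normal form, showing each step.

Answer: normal form = S^9(Z)  (in 21 steps)

Derivation:
  start: mul(add(Z, add(SSSZ, Z)), SSSZ)
  →1  mul(add(SSSZ, Z), SSSZ)
  →2  mul(S(add(SSZ, Z)), SSSZ)
  →3  add(SSSZ, mul(add(SSZ, Z), SSSZ))
  →4  S(add(SSZ, mul(add(SSZ, Z), SSSZ)))
  →5  S(S(add(SZ, mul(add(SSZ, Z), SSSZ))))
  →6  S(S(S(add(Z, mul(add(SSZ, Z), SSSZ)))))
  →7  S(S(S(mul(add(SSZ, Z), SSSZ))))
  →8  S(S(S(mul(S(add(SZ, Z)), SSSZ))))
  →9  S(S(S(add(SSSZ, mul(add(SZ, Z), SSSZ)))))
  →10  S(S(S(S(add(SSZ, mul(add(SZ, Z), SSSZ))))))
  →11  S(S(S(S(S(add(SZ, mul(add(SZ, Z), SSSZ)))))))
  →12  S(S(S(S(S(S(add(Z, mul(add(SZ, Z), SSSZ))))))))
  →13  S(S(S(S(S(S(mul(add(SZ, Z), SSSZ)))))))
  →14  S(S(S(S(S(S(mul(S(add(Z, Z)), SSSZ)))))))
  →15  S(S(S(S(S(S(add(SSSZ, mul(add(Z, Z), SSSZ))))))))
  →16  S(S(S(S(S(S(S(add(SSZ, mul(add(Z, Z), SSSZ)))))))))
  →17  S(S(S(S(S(S(S(S(add(SZ, mul(add(Z, Z), SSSZ))))))))))
  →18  S(S(S(S(S(S(S(S(S(add(Z, mul(add(Z, Z), SSSZ)))))))))))
  →19  S(S(S(S(S(S(S(S(S(mul(add(Z, Z), SSSZ))))))))))
  →20  S(S(S(S(S(S(S(S(S(mul(Z, SSSZ))))))))))
  →21  S^9(Z)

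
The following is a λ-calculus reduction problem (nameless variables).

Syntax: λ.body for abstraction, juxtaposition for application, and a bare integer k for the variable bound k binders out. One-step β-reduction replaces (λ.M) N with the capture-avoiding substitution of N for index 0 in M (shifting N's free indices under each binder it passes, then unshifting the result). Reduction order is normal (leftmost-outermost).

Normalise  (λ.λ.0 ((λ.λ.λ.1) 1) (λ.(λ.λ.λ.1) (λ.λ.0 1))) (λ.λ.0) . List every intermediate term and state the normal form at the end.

  start: (λ.λ.0 ((λ.λ.λ.1) 1) (λ.(λ.λ.λ.1) (λ.λ.0 1))) (λ.λ.0)
  step 1: λ.0 ((λ.λ.λ.1) (λ.λ.0)) (λ.(λ.λ.λ.1) (λ.λ.0 1))
  step 2: λ.0 (λ.λ.1) (λ.(λ.λ.λ.1) (λ.λ.0 1))
  step 3: λ.0 (λ.λ.1) (λ.λ.λ.1)

Answer: normal form = λ.0 (λ.λ.1) (λ.λ.λ.1)  (in 3 steps)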